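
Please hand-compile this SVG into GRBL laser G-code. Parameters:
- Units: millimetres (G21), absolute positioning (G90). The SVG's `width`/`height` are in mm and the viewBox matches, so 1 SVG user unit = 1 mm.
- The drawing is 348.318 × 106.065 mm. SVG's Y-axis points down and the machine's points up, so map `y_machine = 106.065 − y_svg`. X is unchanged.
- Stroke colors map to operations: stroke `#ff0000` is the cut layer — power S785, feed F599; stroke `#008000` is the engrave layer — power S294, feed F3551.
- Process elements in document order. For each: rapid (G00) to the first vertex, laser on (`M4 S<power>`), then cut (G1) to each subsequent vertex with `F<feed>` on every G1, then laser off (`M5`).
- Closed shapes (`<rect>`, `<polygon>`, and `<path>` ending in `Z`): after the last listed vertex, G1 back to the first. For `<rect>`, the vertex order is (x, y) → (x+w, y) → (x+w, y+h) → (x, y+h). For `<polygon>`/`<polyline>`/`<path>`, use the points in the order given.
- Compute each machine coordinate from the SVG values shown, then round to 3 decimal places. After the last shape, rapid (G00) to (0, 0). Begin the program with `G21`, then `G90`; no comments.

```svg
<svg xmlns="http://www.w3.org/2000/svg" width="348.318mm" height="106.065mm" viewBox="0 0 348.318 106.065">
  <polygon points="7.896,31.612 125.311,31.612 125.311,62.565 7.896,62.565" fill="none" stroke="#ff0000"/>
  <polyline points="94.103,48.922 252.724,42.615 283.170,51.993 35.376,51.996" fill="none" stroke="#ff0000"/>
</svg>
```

G21
G90
G00 X7.896 Y74.453
M4 S785
G1 X125.311 Y74.453 F599
G1 X125.311 Y43.500 F599
G1 X7.896 Y43.500 F599
G1 X7.896 Y74.453 F599
M5
G00 X94.103 Y57.143
M4 S785
G1 X252.724 Y63.450 F599
G1 X283.170 Y54.072 F599
G1 X35.376 Y54.069 F599
M5
G00 X0.000 Y0.000

1 u = 1 mm; y_m = 106.065 − y.

[1] `<polygon>` rectangle, #ff0000→cut S785 F599: (7.896,74.453) → (125.311,74.453) → (125.311,43.500) → (7.896,43.500) → (7.896,74.453) (closed)

[2] `<polyline>` open polyline, #ff0000→cut S785 F599: (94.103,57.143) → (252.724,63.450) → (283.170,54.072) → (35.376,54.069)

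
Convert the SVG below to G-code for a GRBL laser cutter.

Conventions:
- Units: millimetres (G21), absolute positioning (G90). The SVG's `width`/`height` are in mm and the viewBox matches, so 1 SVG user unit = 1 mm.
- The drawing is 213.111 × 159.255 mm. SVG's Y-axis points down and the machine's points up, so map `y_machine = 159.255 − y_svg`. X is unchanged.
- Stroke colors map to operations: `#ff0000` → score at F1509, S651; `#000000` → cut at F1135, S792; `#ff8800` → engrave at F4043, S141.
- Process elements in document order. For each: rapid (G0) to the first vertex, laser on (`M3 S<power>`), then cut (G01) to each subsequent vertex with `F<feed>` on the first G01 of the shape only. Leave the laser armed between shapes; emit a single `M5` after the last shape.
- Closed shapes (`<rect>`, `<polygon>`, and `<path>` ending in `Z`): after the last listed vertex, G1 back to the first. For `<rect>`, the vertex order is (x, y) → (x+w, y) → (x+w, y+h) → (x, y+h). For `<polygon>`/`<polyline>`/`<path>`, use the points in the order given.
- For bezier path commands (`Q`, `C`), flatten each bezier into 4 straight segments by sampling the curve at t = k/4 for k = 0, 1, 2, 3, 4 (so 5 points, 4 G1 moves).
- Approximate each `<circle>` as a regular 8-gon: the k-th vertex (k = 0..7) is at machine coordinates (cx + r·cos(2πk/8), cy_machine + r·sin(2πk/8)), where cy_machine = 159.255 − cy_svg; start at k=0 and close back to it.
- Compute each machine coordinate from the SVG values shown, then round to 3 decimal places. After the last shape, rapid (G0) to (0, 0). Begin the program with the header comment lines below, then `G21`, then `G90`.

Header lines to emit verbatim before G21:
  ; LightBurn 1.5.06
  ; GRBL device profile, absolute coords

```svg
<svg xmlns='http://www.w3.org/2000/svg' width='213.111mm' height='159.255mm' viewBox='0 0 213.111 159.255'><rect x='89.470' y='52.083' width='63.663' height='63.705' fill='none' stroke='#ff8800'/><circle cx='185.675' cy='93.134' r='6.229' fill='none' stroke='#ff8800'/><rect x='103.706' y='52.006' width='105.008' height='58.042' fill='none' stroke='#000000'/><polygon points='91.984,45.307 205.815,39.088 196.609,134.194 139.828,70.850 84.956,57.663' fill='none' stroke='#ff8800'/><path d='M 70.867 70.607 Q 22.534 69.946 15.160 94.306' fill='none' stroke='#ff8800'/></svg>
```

; LightBurn 1.5.06
; GRBL device profile, absolute coords
G21
G90
G0 X89.470 Y107.172
M3 S141
G01 X153.133 Y107.172 F4043
G01 X153.133 Y43.467
G01 X89.470 Y43.467
G01 X89.470 Y107.172
G0 X191.904 Y66.121
M3 S141
G01 X190.080 Y70.526 F4043
G01 X185.675 Y72.350
G01 X181.270 Y70.526
G01 X179.446 Y66.121
G01 X181.270 Y61.716
G01 X185.675 Y59.892
G01 X190.080 Y61.716
G01 X191.904 Y66.121
G0 X103.706 Y107.249
M3 S792
G01 X208.714 Y107.249 F1135
G01 X208.714 Y49.207
G01 X103.706 Y49.207
G01 X103.706 Y107.249
G0 X91.984 Y113.948
M3 S141
G01 X205.815 Y120.167 F4043
G01 X196.609 Y25.061
G01 X139.828 Y88.405
G01 X84.956 Y101.592
G01 X91.984 Y113.948
G0 X70.867 Y88.648
M3 S141
G01 X49.260 Y87.415 F4043
G01 X32.774 Y83.054
G01 X21.407 Y75.565
G01 X15.160 Y64.949
M5
G0 X0.000 Y0.000

Since the viewBox matches the mm dimensions, user units are millimetres directly. The only transform is the Y-flip y_m = 159.255 − y_svg.

Shape 1 is a rectangle drawn with `<rect>`. Its stroke #ff8800 means engrave at S141, F4043. After flipping Y the toolpath is (89.470,107.172) → (153.133,107.172) → (153.133,43.467) → (89.470,43.467) → (89.470,107.172), returning to the start.

Shape 2 is a circle drawn with `<circle>`. Its stroke #ff8800 means engrave at S141, F4043. After flipping Y the toolpath is (191.904,66.121) → (190.080,70.526) → (185.675,72.350) → (181.270,70.526) → (179.446,66.121) → (181.270,61.716) → (185.675,59.892) → (190.080,61.716) → (191.904,66.121), returning to the start.

Shape 3 is a rectangle drawn with `<rect>`. Its stroke #000000 means cut at S792, F1135. After flipping Y the toolpath is (103.706,107.249) → (208.714,107.249) → (208.714,49.207) → (103.706,49.207) → (103.706,107.249), returning to the start.

Shape 4 is a closed polygon drawn with `<polygon>`. Its stroke #ff8800 means engrave at S141, F4043. After flipping Y the toolpath is (91.984,113.948) → (205.815,120.167) → (196.609,25.061) → (139.828,88.405) → (84.956,101.592) → (91.984,113.948), returning to the start.

Shape 5 is a quadratic bezier drawn with `<path>`. Its stroke #ff8800 means engrave at S141, F4043. After flipping Y the toolpath is (70.867,88.648) → (49.260,87.415) → (32.774,83.054) → (21.407,75.565) → (15.160,64.949).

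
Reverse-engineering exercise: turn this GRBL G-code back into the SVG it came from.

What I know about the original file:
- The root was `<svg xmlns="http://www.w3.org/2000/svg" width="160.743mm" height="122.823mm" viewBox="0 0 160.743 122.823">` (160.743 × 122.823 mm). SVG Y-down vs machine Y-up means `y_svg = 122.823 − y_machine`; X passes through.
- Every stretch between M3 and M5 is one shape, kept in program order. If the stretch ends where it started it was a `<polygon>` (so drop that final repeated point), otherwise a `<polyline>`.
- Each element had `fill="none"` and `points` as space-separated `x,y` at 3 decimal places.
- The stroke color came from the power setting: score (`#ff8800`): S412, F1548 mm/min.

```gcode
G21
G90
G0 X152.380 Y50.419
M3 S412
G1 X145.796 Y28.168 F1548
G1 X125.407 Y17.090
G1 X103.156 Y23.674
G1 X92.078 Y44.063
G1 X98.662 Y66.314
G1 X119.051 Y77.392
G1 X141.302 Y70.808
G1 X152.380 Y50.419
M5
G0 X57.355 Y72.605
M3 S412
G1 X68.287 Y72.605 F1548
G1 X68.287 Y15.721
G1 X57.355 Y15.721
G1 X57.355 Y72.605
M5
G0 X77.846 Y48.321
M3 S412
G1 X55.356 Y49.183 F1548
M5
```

<svg xmlns="http://www.w3.org/2000/svg" width="160.743mm" height="122.823mm" viewBox="0 0 160.743 122.823">
  <polygon points="152.380,72.404 145.796,94.655 125.407,105.733 103.156,99.149 92.078,78.760 98.662,56.509 119.051,45.431 141.302,52.015" fill="none" stroke="#ff8800"/>
  <polygon points="57.355,50.218 68.287,50.218 68.287,107.102 57.355,107.102" fill="none" stroke="#ff8800"/>
  <polyline points="77.846,74.502 55.356,73.640" fill="none" stroke="#ff8800"/>
</svg>

Machine Y-up, SVG Y-down with viewBox height 122.823, so y_svg = 122.823 − y_machine; X carries over. Every run uses S412, so all elements get stroke `#ff8800` (score).

Run 1: The run returns to its start, so emit a `<polygon>` with points (Y-flipped): 152.380,72.404 145.796,94.655 125.407,105.733 103.156,99.149 92.078,78.760 98.662,56.509 119.051,45.431 141.302,52.015.

Run 2: The run returns to its start, so emit a `<polygon>` with points (Y-flipped): 57.355,50.218 68.287,50.218 68.287,107.102 57.355,107.102.

Run 3: The run is open, so emit a `<polyline>` with points (Y-flipped): 77.846,74.502 55.356,73.640.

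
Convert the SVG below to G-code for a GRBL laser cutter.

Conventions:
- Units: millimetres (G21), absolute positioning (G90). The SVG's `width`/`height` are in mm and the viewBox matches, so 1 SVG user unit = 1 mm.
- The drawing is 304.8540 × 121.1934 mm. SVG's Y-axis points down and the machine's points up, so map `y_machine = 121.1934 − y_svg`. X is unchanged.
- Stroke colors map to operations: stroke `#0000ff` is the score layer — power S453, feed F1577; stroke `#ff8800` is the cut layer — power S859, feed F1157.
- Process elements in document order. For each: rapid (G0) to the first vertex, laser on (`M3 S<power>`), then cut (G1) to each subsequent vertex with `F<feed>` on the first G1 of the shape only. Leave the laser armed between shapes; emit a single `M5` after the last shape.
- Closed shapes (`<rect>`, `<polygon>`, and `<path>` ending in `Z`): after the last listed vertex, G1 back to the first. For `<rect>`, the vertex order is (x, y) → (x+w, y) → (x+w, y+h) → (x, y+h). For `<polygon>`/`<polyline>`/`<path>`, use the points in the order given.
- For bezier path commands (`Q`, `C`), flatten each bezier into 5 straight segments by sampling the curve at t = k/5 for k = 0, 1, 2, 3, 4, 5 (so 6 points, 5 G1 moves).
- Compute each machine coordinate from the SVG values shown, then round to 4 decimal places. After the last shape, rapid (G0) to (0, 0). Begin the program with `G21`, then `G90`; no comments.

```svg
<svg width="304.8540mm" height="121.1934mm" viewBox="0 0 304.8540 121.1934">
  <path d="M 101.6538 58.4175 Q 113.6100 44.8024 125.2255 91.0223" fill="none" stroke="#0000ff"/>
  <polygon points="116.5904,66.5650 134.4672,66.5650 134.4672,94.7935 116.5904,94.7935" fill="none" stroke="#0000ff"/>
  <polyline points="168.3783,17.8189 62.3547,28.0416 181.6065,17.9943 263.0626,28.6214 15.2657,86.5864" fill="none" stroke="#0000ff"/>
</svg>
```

G21
G90
G0 X101.6538 Y62.7759
M3 S453
G1 X106.4227 Y65.8285 F1577
G1 X111.1642 Y64.0944
G1 X115.8786 Y57.5734
G1 X120.5657 Y46.2657
G1 X125.2255 Y30.1711
G0 X116.5904 Y54.6284
M3 S453
G1 X134.4672 Y54.6284 F1577
G1 X134.4672 Y26.3999
G1 X116.5904 Y26.3999
G1 X116.5904 Y54.6284
G0 X168.3783 Y103.3745
M3 S453
G1 X62.3547 Y93.1518 F1577
G1 X181.6065 Y103.1991
G1 X263.0626 Y92.5720
G1 X15.2657 Y34.6070
M5
G0 X0.0000 Y0.0000

viewBox `0 0 304.8540 121.1934` with mm width/height → 1 unit = 1 mm. Flip: y_m = 121.1934 − y_svg.

**Shape 1** — `<path>` quadratic bezier, stroke `#0000ff` → score (S453, F1577). Control points (SVG): P0=(101.6538,58.4175), P1=(113.6100,44.8024), P2=(125.2255,91.0223); sampled at t=k/5. Machine vertices: (101.6538,62.7759) → (106.4227,65.8285) → (111.1642,64.0944) → (115.8786,57.5734) → (120.5657,46.2657) → (125.2255,30.1711). Open path.

**Shape 2** — `<polygon>` rectangle, stroke `#0000ff` → score (S453, F1577). Machine vertices: (116.5904,54.6284) → (134.4672,54.6284) → (134.4672,26.3999) → (116.5904,26.3999) → (116.5904,54.6284). Closed: final G1 returns to the first vertex.

**Shape 3** — `<polyline>` open polyline, stroke `#0000ff` → score (S453, F1577). Machine vertices: (168.3783,103.3745) → (62.3547,93.1518) → (181.6065,103.1991) → (263.0626,92.5720) → (15.2657,34.6070). Open path.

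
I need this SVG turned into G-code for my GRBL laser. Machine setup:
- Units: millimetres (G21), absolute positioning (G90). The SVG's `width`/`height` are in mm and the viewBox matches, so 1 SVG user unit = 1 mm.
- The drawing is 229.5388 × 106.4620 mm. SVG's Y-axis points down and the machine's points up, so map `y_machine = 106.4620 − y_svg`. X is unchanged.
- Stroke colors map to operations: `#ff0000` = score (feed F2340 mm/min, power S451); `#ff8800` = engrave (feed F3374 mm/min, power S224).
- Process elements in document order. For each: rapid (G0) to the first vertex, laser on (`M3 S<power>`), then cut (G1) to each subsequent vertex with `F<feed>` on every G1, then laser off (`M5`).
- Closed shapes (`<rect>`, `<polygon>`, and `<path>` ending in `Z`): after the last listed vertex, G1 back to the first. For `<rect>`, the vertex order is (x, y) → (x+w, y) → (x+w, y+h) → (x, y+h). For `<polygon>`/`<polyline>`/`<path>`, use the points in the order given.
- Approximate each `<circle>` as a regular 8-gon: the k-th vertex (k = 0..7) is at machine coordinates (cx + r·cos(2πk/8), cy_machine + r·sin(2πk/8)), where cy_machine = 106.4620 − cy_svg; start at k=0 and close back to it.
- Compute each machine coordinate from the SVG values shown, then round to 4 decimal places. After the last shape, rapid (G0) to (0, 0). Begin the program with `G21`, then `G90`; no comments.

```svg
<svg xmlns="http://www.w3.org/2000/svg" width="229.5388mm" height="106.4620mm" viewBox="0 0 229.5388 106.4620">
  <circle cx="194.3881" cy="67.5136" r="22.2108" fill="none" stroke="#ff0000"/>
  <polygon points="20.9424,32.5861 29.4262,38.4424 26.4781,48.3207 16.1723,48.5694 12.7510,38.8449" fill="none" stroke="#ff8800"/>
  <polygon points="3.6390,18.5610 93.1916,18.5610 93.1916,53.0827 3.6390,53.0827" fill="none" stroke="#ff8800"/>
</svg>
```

1 u = 1 mm; y_m = 106.4620 − y.

[1] `<circle>` circle, #ff0000→score S451 F2340: (216.5989,38.9484) → (210.0935,54.6538) → (194.3881,61.1592) → (178.6827,54.6538) → (172.1773,38.9484) → (178.6827,23.2430) → (194.3881,16.7376) → (210.0935,23.2430) → (216.5989,38.9484) (closed)

[2] `<polygon>` regular polygon, #ff8800→engrave S224 F3374: (20.9424,73.8759) → (29.4262,68.0196) → (26.4781,58.1413) → (16.1723,57.8926) → (12.7510,67.6171) → (20.9424,73.8759) (closed)

[3] `<polygon>` rectangle, #ff8800→engrave S224 F3374: (3.6390,87.9010) → (93.1916,87.9010) → (93.1916,53.3793) → (3.6390,53.3793) → (3.6390,87.9010) (closed)

G21
G90
G0 X216.5989 Y38.9484
M3 S451
G1 X210.0935 Y54.6538 F2340
G1 X194.3881 Y61.1592 F2340
G1 X178.6827 Y54.6538 F2340
G1 X172.1773 Y38.9484 F2340
G1 X178.6827 Y23.2430 F2340
G1 X194.3881 Y16.7376 F2340
G1 X210.0935 Y23.2430 F2340
G1 X216.5989 Y38.9484 F2340
M5
G0 X20.9424 Y73.8759
M3 S224
G1 X29.4262 Y68.0196 F3374
G1 X26.4781 Y58.1413 F3374
G1 X16.1723 Y57.8926 F3374
G1 X12.7510 Y67.6171 F3374
G1 X20.9424 Y73.8759 F3374
M5
G0 X3.6390 Y87.9010
M3 S224
G1 X93.1916 Y87.9010 F3374
G1 X93.1916 Y53.3793 F3374
G1 X3.6390 Y53.3793 F3374
G1 X3.6390 Y87.9010 F3374
M5
G0 X0.0000 Y0.0000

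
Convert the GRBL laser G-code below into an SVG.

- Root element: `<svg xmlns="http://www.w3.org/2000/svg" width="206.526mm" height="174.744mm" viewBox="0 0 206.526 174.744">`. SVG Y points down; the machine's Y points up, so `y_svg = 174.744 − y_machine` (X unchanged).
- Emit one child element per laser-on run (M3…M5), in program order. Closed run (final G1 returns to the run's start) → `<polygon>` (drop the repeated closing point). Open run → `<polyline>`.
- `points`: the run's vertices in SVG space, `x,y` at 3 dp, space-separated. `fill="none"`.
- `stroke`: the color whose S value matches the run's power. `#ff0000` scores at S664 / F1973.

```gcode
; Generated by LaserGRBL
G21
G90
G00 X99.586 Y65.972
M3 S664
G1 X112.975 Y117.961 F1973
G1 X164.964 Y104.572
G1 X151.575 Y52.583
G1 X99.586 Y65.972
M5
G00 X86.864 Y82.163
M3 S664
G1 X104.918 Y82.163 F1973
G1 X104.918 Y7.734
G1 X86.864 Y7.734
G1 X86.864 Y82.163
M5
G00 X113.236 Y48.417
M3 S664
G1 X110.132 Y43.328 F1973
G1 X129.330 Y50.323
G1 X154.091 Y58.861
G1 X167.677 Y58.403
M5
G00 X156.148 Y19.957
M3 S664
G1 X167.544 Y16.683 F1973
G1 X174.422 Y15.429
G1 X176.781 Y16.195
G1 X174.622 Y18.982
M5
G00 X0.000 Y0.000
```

<svg xmlns="http://www.w3.org/2000/svg" width="206.526mm" height="174.744mm" viewBox="0 0 206.526 174.744">
  <polygon points="99.586,108.772 112.975,56.783 164.964,70.172 151.575,122.161" fill="none" stroke="#ff0000"/>
  <polygon points="86.864,92.581 104.918,92.581 104.918,167.010 86.864,167.010" fill="none" stroke="#ff0000"/>
  <polyline points="113.236,126.327 110.132,131.416 129.330,124.421 154.091,115.883 167.677,116.341" fill="none" stroke="#ff0000"/>
  <polyline points="156.148,154.787 167.544,158.061 174.422,159.315 176.781,158.549 174.622,155.762" fill="none" stroke="#ff0000"/>
</svg>

Each laser-on run becomes one SVG element. Flip Y back into SVG space with y_svg = 174.744 − y_machine. Every run uses S664, so all elements get stroke `#ff0000` (score).

Run 1: The run returns to its start, so emit a `<polygon>` with points (Y-flipped): 99.586,108.772 112.975,56.783 164.964,70.172 151.575,122.161.

Run 2: The run returns to its start, so emit a `<polygon>` with points (Y-flipped): 86.864,92.581 104.918,92.581 104.918,167.010 86.864,167.010.

Run 3: The run is open, so emit a `<polyline>` with points (Y-flipped): 113.236,126.327 110.132,131.416 129.330,124.421 154.091,115.883 167.677,116.341.

Run 4: The run is open, so emit a `<polyline>` with points (Y-flipped): 156.148,154.787 167.544,158.061 174.422,159.315 176.781,158.549 174.622,155.762.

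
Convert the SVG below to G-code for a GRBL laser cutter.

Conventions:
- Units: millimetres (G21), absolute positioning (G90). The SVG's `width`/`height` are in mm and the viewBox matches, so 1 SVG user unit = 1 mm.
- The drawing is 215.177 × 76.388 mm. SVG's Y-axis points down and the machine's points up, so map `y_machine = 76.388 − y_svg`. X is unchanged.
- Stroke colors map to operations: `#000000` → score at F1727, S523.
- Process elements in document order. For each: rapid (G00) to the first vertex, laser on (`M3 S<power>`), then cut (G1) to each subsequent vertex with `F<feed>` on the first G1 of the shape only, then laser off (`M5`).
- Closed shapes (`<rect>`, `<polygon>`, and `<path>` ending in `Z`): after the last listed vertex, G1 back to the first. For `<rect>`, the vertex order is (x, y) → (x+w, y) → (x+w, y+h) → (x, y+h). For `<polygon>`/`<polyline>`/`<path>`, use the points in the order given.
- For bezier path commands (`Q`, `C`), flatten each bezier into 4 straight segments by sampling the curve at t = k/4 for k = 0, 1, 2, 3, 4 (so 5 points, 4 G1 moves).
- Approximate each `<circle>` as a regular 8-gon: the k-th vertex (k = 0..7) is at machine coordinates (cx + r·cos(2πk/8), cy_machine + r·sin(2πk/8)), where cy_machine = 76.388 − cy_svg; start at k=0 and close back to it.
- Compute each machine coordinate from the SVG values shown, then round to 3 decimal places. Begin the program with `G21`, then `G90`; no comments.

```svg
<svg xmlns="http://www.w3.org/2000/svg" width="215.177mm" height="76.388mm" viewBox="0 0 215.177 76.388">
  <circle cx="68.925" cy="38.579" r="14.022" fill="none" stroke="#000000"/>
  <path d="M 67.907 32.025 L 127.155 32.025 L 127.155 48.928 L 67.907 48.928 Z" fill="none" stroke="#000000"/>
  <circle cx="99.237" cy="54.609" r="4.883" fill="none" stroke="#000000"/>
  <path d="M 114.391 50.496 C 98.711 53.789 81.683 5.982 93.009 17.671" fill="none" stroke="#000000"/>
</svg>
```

G21
G90
G00 X82.947 Y37.809
M3 S523
G1 X78.840 Y47.724 F1727
G1 X68.925 Y51.831
G1 X59.010 Y47.724
G1 X54.903 Y37.809
G1 X59.010 Y27.894
G1 X68.925 Y23.787
G1 X78.840 Y27.894
G1 X82.947 Y37.809
M5
G00 X67.907 Y44.363
M3 S523
G1 X127.155 Y44.363 F1727
G1 X127.155 Y27.460
G1 X67.907 Y27.460
G1 X67.907 Y44.363
M5
G00 X104.120 Y21.779
M3 S523
G1 X102.690 Y25.232 F1727
G1 X99.237 Y26.662
G1 X95.784 Y25.232
G1 X94.354 Y21.779
G1 X95.784 Y18.326
G1 X99.237 Y16.896
G1 X102.690 Y18.326
G1 X104.120 Y21.779
M5
G00 X114.391 Y25.892
M3 S523
G1 X102.842 Y31.275 F1727
G1 X93.573 Y45.453
G1 X89.367 Y58.056
G1 X93.009 Y58.717
M5

1 u = 1 mm; y_m = 76.388 − y.

[1] `<circle>` circle, #000000→score S523 F1727: (82.947,37.809) → (78.840,47.724) → (68.925,51.831) → (59.010,47.724) → (54.903,37.809) → (59.010,27.894) → (68.925,23.787) → (78.840,27.894) → (82.947,37.809) (closed)

[2] `<path>` rectangle, #000000→score S523 F1727: (67.907,44.363) → (127.155,44.363) → (127.155,27.460) → (67.907,27.460) → (67.907,44.363) (closed)

[3] `<circle>` circle, #000000→score S523 F1727: (104.120,21.779) → (102.690,25.232) → (99.237,26.662) → (95.784,25.232) → (94.354,21.779) → (95.784,18.326) → (99.237,16.896) → (102.690,18.326) → (104.120,21.779) (closed)

[4] `<path>` cubic bezier, #000000→score S523 F1727: (114.391,25.892) → (102.842,31.275) → (93.573,45.453) → (89.367,58.056) → (93.009,58.717)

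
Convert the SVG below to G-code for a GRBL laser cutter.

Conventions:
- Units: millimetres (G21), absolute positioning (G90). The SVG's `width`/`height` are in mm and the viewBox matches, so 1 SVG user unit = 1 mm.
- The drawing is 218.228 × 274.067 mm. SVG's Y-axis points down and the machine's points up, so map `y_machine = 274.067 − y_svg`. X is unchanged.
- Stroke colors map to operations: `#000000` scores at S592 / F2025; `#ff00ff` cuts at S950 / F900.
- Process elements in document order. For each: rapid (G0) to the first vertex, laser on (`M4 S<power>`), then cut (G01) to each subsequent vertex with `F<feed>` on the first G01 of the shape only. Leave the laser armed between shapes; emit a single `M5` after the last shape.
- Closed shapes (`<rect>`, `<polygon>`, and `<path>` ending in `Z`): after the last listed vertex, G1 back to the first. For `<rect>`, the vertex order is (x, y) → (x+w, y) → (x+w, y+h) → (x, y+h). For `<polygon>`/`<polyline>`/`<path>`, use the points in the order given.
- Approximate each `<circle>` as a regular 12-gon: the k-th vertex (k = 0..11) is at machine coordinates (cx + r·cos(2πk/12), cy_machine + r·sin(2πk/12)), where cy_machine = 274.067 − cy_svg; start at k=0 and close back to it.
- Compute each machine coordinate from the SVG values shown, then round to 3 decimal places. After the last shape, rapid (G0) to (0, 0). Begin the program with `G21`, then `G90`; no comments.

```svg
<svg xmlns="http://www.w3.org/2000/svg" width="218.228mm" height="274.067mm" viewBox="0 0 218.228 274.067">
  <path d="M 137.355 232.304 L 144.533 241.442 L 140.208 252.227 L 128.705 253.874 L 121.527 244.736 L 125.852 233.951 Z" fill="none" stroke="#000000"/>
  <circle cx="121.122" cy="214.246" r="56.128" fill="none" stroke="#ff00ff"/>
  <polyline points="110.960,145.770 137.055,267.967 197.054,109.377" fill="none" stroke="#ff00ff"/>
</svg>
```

G21
G90
G0 X137.355 Y41.763
M4 S592
G01 X144.533 Y32.625 F2025
G01 X140.208 Y21.840
G01 X128.705 Y20.193
G01 X121.527 Y29.331
G01 X125.852 Y40.116
G01 X137.355 Y41.763
G0 X177.250 Y59.821
M4 S950
G01 X169.730 Y87.885 F900
G01 X149.186 Y108.429
G01 X121.122 Y115.949
G01 X93.058 Y108.429
G01 X72.514 Y87.885
G01 X64.994 Y59.821
G01 X72.514 Y31.757
G01 X93.058 Y11.213
G01 X121.122 Y3.693
G01 X149.186 Y11.213
G01 X169.730 Y31.757
G01 X177.250 Y59.821
G0 X110.960 Y128.297
M4 S950
G01 X137.055 Y6.100 F900
G01 X197.054 Y164.690
M5
G0 X0.000 Y0.000

1 u = 1 mm; y_m = 274.067 − y.

[1] `<path>` regular polygon, #000000→score S592 F2025: (137.355,41.763) → (144.533,32.625) → (140.208,21.840) → (128.705,20.193) → (121.527,29.331) → (125.852,40.116) → (137.355,41.763) (closed)

[2] `<circle>` circle, #ff00ff→cut S950 F900: (177.250,59.821) → (169.730,87.885) → (149.186,108.429) → (121.122,115.949) → (93.058,108.429) → (72.514,87.885) → (64.994,59.821) → (72.514,31.757) → (93.058,11.213) → (121.122,3.693) → (149.186,11.213) → (169.730,31.757) → (177.250,59.821) (closed)

[3] `<polyline>` open polyline, #ff00ff→cut S950 F900: (110.960,128.297) → (137.055,6.100) → (197.054,164.690)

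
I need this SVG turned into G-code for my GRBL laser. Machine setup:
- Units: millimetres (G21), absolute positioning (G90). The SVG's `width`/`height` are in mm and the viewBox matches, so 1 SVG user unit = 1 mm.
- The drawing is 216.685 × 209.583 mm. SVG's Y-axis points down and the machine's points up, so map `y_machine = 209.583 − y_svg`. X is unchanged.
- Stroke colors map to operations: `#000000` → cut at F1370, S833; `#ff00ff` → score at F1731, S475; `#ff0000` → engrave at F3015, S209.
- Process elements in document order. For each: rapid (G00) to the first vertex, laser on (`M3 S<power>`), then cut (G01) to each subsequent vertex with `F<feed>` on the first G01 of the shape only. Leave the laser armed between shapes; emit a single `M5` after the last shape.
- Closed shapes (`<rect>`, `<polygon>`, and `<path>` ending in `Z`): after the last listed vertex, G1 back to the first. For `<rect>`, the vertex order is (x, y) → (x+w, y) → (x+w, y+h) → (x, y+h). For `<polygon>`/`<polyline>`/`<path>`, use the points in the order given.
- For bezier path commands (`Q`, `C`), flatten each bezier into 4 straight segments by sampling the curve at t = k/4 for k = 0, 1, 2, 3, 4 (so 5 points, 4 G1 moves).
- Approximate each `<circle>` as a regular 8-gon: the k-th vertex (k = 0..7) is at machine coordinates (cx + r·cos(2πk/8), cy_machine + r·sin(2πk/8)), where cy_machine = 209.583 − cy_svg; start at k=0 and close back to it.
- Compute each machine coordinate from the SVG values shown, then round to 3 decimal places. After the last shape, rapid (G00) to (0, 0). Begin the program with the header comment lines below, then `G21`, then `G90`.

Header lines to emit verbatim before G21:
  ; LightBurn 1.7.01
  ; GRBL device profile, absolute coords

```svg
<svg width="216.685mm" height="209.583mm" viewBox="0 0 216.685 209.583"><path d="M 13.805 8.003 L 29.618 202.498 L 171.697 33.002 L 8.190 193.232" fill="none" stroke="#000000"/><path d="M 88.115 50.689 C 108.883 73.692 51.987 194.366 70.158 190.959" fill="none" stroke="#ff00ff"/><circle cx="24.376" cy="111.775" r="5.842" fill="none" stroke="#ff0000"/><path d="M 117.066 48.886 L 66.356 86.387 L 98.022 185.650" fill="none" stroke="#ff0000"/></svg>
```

; LightBurn 1.7.01
; GRBL device profile, absolute coords
G21
G90
G00 X13.805 Y201.580
M3 S833
G01 X29.618 Y7.085 F1370
G01 X171.697 Y176.581
G01 X8.190 Y16.351
G00 X88.115 Y158.894
M3 S475
G01 X91.515 Y126.793 F1731
G01 X80.110 Y78.855
G01 X68.218 Y35.869
G01 X70.158 Y18.624
G00 X30.218 Y97.808
M3 S209
G01 X28.507 Y101.939 F3015
G01 X24.376 Y103.650
G01 X20.245 Y101.939
G01 X18.534 Y97.808
G01 X20.245 Y93.677
G01 X24.376 Y91.966
G01 X28.507 Y93.677
G01 X30.218 Y97.808
G00 X117.066 Y160.697
M3 S209
G01 X66.356 Y123.196 F3015
G01 X98.022 Y23.933
M5
G00 X0.000 Y0.000

Since the viewBox matches the mm dimensions, user units are millimetres directly. The only transform is the Y-flip y_m = 209.583 − y_svg.

Shape 1 is a open polyline drawn with `<path>`. Its stroke #000000 means cut at S833, F1370. After flipping Y the toolpath is (13.805,201.580) → (29.618,7.085) → (171.697,176.581) → (8.190,16.351).

Shape 2 is a cubic bezier drawn with `<path>`. Its stroke #ff00ff means score at S475, F1731. After flipping Y the toolpath is (88.115,158.894) → (91.515,126.793) → (80.110,78.855) → (68.218,35.869) → (70.158,18.624).

Shape 3 is a circle drawn with `<circle>`. Its stroke #ff0000 means engrave at S209, F3015. After flipping Y the toolpath is (30.218,97.808) → (28.507,101.939) → (24.376,103.650) → (20.245,101.939) → (18.534,97.808) → (20.245,93.677) → (24.376,91.966) → (28.507,93.677) → (30.218,97.808), returning to the start.

Shape 4 is a open polyline drawn with `<path>`. Its stroke #ff0000 means engrave at S209, F3015. After flipping Y the toolpath is (117.066,160.697) → (66.356,123.196) → (98.022,23.933).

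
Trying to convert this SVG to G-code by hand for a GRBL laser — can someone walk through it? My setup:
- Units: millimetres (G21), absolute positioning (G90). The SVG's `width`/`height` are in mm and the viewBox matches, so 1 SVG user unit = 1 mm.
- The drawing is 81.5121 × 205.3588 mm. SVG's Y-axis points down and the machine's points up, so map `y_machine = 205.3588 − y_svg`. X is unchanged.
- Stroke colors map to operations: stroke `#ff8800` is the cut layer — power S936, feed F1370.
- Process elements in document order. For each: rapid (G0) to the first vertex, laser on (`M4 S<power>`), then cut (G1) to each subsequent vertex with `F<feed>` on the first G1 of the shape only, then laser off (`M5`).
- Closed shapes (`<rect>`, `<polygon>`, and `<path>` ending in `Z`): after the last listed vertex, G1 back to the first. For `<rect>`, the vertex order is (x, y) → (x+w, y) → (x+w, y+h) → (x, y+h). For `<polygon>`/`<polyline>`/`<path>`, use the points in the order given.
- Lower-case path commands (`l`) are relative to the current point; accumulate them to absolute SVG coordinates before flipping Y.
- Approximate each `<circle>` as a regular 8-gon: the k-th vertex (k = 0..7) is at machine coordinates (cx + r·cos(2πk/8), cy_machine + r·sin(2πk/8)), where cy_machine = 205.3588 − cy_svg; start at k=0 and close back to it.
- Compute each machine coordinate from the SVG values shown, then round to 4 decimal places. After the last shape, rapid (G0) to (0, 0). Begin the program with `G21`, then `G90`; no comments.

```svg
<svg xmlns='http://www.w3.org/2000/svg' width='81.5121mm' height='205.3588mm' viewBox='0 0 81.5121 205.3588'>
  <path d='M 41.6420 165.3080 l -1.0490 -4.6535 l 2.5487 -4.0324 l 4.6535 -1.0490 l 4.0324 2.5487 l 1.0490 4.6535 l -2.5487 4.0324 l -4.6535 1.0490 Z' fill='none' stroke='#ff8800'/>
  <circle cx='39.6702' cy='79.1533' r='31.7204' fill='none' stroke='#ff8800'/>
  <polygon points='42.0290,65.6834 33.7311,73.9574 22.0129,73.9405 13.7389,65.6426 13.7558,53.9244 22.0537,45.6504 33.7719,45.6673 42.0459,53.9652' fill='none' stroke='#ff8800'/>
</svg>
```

Since the viewBox matches the mm dimensions, user units are millimetres directly. The only transform is the Y-flip y_m = 205.3588 − y_svg.

Shape 1 is a regular polygon drawn with `<path>`. Its stroke #ff8800 means cut at S936, F1370. After flipping Y the toolpath is (41.6420,40.0508) → (40.5930,44.7043) → (43.1417,48.7367) → (47.7952,49.7857) → (51.8276,47.2370) → (52.8766,42.5835) → (50.3279,38.5511) → (45.6744,37.5021) → (41.6420,40.0508), returning to the start.

Shape 2 is a circle drawn with `<circle>`. Its stroke #ff8800 means cut at S936, F1370. After flipping Y the toolpath is (71.3906,126.2055) → (62.0999,148.6352) → (39.6702,157.9259) → (17.2405,148.6352) → (7.9498,126.2055) → (17.2405,103.7758) → (39.6702,94.4851) → (62.0999,103.7758) → (71.3906,126.2055), returning to the start.

Shape 3 is a regular polygon drawn with `<polygon>`. Its stroke #ff8800 means cut at S936, F1370. After flipping Y the toolpath is (42.0290,139.6754) → (33.7311,131.4014) → (22.0129,131.4183) → (13.7389,139.7162) → (13.7558,151.4344) → (22.0537,159.7084) → (33.7719,159.6915) → (42.0459,151.3936) → (42.0290,139.6754), returning to the start.

G21
G90
G0 X41.6420 Y40.0508
M4 S936
G1 X40.5930 Y44.7043 F1370
G1 X43.1417 Y48.7367
G1 X47.7952 Y49.7857
G1 X51.8276 Y47.2370
G1 X52.8766 Y42.5835
G1 X50.3279 Y38.5511
G1 X45.6744 Y37.5021
G1 X41.6420 Y40.0508
M5
G0 X71.3906 Y126.2055
M4 S936
G1 X62.0999 Y148.6352 F1370
G1 X39.6702 Y157.9259
G1 X17.2405 Y148.6352
G1 X7.9498 Y126.2055
G1 X17.2405 Y103.7758
G1 X39.6702 Y94.4851
G1 X62.0999 Y103.7758
G1 X71.3906 Y126.2055
M5
G0 X42.0290 Y139.6754
M4 S936
G1 X33.7311 Y131.4014 F1370
G1 X22.0129 Y131.4183
G1 X13.7389 Y139.7162
G1 X13.7558 Y151.4344
G1 X22.0537 Y159.7084
G1 X33.7719 Y159.6915
G1 X42.0459 Y151.3936
G1 X42.0290 Y139.6754
M5
G0 X0.0000 Y0.0000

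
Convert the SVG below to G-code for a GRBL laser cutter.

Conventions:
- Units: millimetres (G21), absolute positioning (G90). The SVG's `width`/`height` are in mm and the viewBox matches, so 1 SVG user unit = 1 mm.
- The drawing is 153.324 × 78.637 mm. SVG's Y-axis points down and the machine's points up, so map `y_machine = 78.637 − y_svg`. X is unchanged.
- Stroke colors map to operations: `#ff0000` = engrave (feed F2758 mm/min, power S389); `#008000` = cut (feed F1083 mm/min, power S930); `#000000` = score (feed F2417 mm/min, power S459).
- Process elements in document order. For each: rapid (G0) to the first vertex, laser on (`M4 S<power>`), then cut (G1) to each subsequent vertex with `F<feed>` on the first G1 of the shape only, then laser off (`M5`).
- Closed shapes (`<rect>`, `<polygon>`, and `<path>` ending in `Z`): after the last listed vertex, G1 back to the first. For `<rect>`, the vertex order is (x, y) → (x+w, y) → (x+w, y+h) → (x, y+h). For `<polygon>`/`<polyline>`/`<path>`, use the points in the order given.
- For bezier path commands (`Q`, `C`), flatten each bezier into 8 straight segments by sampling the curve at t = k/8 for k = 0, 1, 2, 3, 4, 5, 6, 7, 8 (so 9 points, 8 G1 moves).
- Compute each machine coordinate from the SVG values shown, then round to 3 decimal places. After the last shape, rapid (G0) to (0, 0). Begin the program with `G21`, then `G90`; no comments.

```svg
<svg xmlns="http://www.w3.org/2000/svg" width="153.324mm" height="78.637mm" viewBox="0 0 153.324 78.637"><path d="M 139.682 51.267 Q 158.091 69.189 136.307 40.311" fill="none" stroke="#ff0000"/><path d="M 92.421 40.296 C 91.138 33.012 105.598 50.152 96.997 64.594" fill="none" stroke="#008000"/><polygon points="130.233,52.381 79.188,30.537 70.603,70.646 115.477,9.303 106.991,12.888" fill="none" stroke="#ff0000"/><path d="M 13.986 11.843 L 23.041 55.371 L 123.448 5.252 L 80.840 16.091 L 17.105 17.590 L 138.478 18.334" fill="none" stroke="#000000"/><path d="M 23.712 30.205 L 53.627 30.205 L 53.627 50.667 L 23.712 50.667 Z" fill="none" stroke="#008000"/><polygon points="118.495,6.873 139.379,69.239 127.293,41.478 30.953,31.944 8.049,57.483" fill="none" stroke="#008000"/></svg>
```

G21
G90
G0 X139.682 Y27.370
M4 S389
G1 X143.656 Y23.621 F2758
G1 X146.374 Y21.334
G1 X147.837 Y20.510
G1 X148.043 Y21.148
G1 X146.993 Y23.249
G1 X144.687 Y26.812
G1 X141.125 Y31.838
G1 X136.307 Y38.326
M5
G0 X92.421 Y38.341
M4 S930
G1 X92.602 Y39.981 F1083
G1 X93.804 Y39.648
G1 X95.573 Y37.662
G1 X97.453 Y34.339
G1 X98.991 Y29.998
G1 X99.730 Y24.957
G1 X99.217 Y19.532
G1 X96.997 Y14.043
M5
G0 X130.233 Y26.256
M4 S389
G1 X79.188 Y48.100 F2758
G1 X70.603 Y7.991
G1 X115.477 Y69.334
G1 X106.991 Y65.749
G1 X130.233 Y26.256
M5
G0 X13.986 Y66.794
M4 S459
G1 X23.041 Y23.266 F2417
G1 X123.448 Y73.385
G1 X80.840 Y62.546
G1 X17.105 Y61.047
G1 X138.478 Y60.303
M5
G0 X23.712 Y48.432
M4 S930
G1 X53.627 Y48.432 F1083
G1 X53.627 Y27.970
G1 X23.712 Y27.970
G1 X23.712 Y48.432
M5
G0 X118.495 Y71.764
M4 S930
G1 X139.379 Y9.398 F1083
G1 X127.293 Y37.159
G1 X30.953 Y46.693
G1 X8.049 Y21.154
G1 X118.495 Y71.764
M5
G0 X0.000 Y0.000

viewBox `0 0 153.324 78.637` with mm width/height → 1 unit = 1 mm. Flip: y_m = 78.637 − y_svg.

**Shape 1** — `<path>` quadratic bezier, stroke `#ff0000` → engrave (S389, F2758). Control points (SVG): P0=(139.682,51.267), P1=(158.091,69.189), P2=(136.307,40.311); sampled at t=k/8. Machine vertices: (139.682,27.370) → (143.656,23.621) → (146.374,21.334) → (147.837,20.510) → (148.043,21.148) → (146.993,23.249) → (144.687,26.812) → (141.125,31.838) → (136.307,38.326). Open path.

**Shape 2** — `<path>` cubic bezier, stroke `#008000` → cut (S930, F1083). Control points (SVG): P0=(92.421,40.296), P1=(91.138,33.012), P2=(105.598,50.152), P3=(96.997,64.594); sampled at t=k/8. Machine vertices: (92.421,38.341) → (92.602,39.981) → (93.804,39.648) → (95.573,37.662) → (97.453,34.339) → (98.991,29.998) → (99.730,24.957) → (99.217,19.532) → (96.997,14.043). Open path.

**Shape 3** — `<polygon>` closed polygon, stroke `#ff0000` → engrave (S389, F2758). Machine vertices: (130.233,26.256) → (79.188,48.100) → (70.603,7.991) → (115.477,69.334) → (106.991,65.749) → (130.233,26.256). Closed: final G1 returns to the first vertex.

**Shape 4** — `<path>` open polyline, stroke `#000000` → score (S459, F2417). Machine vertices: (13.986,66.794) → (23.041,23.266) → (123.448,73.385) → (80.840,62.546) → (17.105,61.047) → (138.478,60.303). Open path.

**Shape 5** — `<path>` rectangle, stroke `#008000` → cut (S930, F1083). Machine vertices: (23.712,48.432) → (53.627,48.432) → (53.627,27.970) → (23.712,27.970) → (23.712,48.432). Closed: final G1 returns to the first vertex.

**Shape 6** — `<polygon>` closed polygon, stroke `#008000` → cut (S930, F1083). Machine vertices: (118.495,71.764) → (139.379,9.398) → (127.293,37.159) → (30.953,46.693) → (8.049,21.154) → (118.495,71.764). Closed: final G1 returns to the first vertex.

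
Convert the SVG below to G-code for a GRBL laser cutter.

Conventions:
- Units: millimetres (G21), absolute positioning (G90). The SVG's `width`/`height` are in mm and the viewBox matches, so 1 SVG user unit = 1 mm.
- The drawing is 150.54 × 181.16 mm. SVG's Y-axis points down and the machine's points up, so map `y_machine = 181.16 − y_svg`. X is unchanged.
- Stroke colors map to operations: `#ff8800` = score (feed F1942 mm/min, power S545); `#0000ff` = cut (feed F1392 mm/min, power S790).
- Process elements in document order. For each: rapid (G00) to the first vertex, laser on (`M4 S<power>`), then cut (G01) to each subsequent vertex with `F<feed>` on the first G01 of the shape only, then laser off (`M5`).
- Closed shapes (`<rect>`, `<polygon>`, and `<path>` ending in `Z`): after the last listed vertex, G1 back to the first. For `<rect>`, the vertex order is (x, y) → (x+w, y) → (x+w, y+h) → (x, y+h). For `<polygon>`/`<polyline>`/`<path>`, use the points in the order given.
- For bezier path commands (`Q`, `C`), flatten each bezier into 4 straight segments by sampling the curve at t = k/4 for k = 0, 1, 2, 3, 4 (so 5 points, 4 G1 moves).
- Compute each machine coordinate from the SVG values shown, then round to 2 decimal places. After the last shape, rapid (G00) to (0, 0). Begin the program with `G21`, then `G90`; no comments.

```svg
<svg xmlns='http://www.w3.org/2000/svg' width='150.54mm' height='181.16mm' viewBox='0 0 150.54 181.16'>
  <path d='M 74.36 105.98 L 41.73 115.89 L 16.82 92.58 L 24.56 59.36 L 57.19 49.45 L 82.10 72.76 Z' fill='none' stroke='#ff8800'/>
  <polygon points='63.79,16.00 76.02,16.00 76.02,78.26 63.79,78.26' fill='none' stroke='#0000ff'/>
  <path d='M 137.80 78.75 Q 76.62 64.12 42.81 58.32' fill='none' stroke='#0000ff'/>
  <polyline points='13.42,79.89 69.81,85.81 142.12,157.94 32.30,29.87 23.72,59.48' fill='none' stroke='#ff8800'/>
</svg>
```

Since the viewBox matches the mm dimensions, user units are millimetres directly. The only transform is the Y-flip y_m = 181.16 − y_svg.

Shape 1 is a regular polygon drawn with `<path>`. Its stroke #ff8800 means score at S545, F1942. After flipping Y the toolpath is (74.36,75.18) → (41.73,65.27) → (16.82,88.58) → (24.56,121.80) → (57.19,131.71) → (82.10,108.40) → (74.36,75.18), returning to the start.

Shape 2 is a rectangle drawn with `<polygon>`. Its stroke #0000ff means cut at S790, F1392. After flipping Y the toolpath is (63.79,165.16) → (76.02,165.16) → (76.02,102.90) → (63.79,102.90) → (63.79,165.16), returning to the start.

Shape 3 is a quadratic bezier drawn with `<path>`. Its stroke #0000ff means cut at S790, F1392. After flipping Y the toolpath is (137.80,102.41) → (108.92,109.17) → (83.46,114.83) → (61.43,119.39) → (42.81,122.84).

Shape 4 is a open polyline drawn with `<polyline>`. Its stroke #ff8800 means score at S545, F1942. After flipping Y the toolpath is (13.42,101.27) → (69.81,95.35) → (142.12,23.22) → (32.30,151.29) → (23.72,121.68).

G21
G90
G00 X74.36 Y75.18
M4 S545
G01 X41.73 Y65.27 F1942
G01 X16.82 Y88.58
G01 X24.56 Y121.80
G01 X57.19 Y131.71
G01 X82.10 Y108.40
G01 X74.36 Y75.18
M5
G00 X63.79 Y165.16
M4 S790
G01 X76.02 Y165.16 F1392
G01 X76.02 Y102.90
G01 X63.79 Y102.90
G01 X63.79 Y165.16
M5
G00 X137.80 Y102.41
M4 S790
G01 X108.92 Y109.17 F1392
G01 X83.46 Y114.83
G01 X61.43 Y119.39
G01 X42.81 Y122.84
M5
G00 X13.42 Y101.27
M4 S545
G01 X69.81 Y95.35 F1942
G01 X142.12 Y23.22
G01 X32.30 Y151.29
G01 X23.72 Y121.68
M5
G00 X0.00 Y0.00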